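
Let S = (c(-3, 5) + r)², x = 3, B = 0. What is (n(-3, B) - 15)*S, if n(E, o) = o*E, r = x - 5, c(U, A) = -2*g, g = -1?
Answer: 0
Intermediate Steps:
c(U, A) = 2 (c(U, A) = -2*(-1) = 2)
r = -2 (r = 3 - 5 = -2)
n(E, o) = E*o
S = 0 (S = (2 - 2)² = 0² = 0)
(n(-3, B) - 15)*S = (-3*0 - 15)*0 = (0 - 15)*0 = -15*0 = 0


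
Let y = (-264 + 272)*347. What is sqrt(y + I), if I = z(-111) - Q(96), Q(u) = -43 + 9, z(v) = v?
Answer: sqrt(2699) ≈ 51.952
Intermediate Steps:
Q(u) = -34
I = -77 (I = -111 - 1*(-34) = -111 + 34 = -77)
y = 2776 (y = 8*347 = 2776)
sqrt(y + I) = sqrt(2776 - 77) = sqrt(2699)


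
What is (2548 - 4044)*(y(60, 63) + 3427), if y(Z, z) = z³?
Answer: -379197104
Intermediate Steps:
(2548 - 4044)*(y(60, 63) + 3427) = (2548 - 4044)*(63³ + 3427) = -1496*(250047 + 3427) = -1496*253474 = -379197104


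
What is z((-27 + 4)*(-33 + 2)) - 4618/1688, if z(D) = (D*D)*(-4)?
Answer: -1716256053/844 ≈ -2.0335e+6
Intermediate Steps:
z(D) = -4*D**2 (z(D) = D**2*(-4) = -4*D**2)
z((-27 + 4)*(-33 + 2)) - 4618/1688 = -4*(-33 + 2)**2*(-27 + 4)**2 - 4618/1688 = -4*(-23*(-31))**2 - 4618/1688 = -4*713**2 - 1*2309/844 = -4*508369 - 2309/844 = -2033476 - 2309/844 = -1716256053/844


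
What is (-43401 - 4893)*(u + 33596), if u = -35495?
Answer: 91710306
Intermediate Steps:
(-43401 - 4893)*(u + 33596) = (-43401 - 4893)*(-35495 + 33596) = -48294*(-1899) = 91710306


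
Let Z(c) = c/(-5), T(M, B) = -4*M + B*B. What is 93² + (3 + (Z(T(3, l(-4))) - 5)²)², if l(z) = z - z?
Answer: 5465161/625 ≈ 8744.3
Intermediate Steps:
l(z) = 0
T(M, B) = B² - 4*M (T(M, B) = -4*M + B² = B² - 4*M)
Z(c) = -c/5 (Z(c) = c*(-⅕) = -c/5)
93² + (3 + (Z(T(3, l(-4))) - 5)²)² = 93² + (3 + (-(0² - 4*3)/5 - 5)²)² = 8649 + (3 + (-(0 - 12)/5 - 5)²)² = 8649 + (3 + (-⅕*(-12) - 5)²)² = 8649 + (3 + (12/5 - 5)²)² = 8649 + (3 + (-13/5)²)² = 8649 + (3 + 169/25)² = 8649 + (244/25)² = 8649 + 59536/625 = 5465161/625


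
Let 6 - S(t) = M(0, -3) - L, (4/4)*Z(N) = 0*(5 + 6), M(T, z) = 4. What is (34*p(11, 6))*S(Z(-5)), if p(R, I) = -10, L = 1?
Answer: -1020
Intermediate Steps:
Z(N) = 0 (Z(N) = 0*(5 + 6) = 0*11 = 0)
S(t) = 3 (S(t) = 6 - (4 - 1*1) = 6 - (4 - 1) = 6 - 1*3 = 6 - 3 = 3)
(34*p(11, 6))*S(Z(-5)) = (34*(-10))*3 = -340*3 = -1020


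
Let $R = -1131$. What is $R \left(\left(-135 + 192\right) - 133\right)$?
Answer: $85956$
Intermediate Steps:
$R \left(\left(-135 + 192\right) - 133\right) = - 1131 \left(\left(-135 + 192\right) - 133\right) = - 1131 \left(57 - 133\right) = \left(-1131\right) \left(-76\right) = 85956$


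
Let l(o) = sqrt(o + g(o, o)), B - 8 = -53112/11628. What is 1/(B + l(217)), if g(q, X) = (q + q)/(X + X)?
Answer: -1611447/96815611 + 938961*sqrt(218)/193631222 ≈ 0.054953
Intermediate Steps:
g(q, X) = q/X (g(q, X) = (2*q)/((2*X)) = (2*q)*(1/(2*X)) = q/X)
B = 3326/969 (B = 8 - 53112/11628 = 8 - 53112*1/11628 = 8 - 4426/969 = 3326/969 ≈ 3.4324)
l(o) = sqrt(1 + o) (l(o) = sqrt(o + o/o) = sqrt(o + 1) = sqrt(1 + o))
1/(B + l(217)) = 1/(3326/969 + sqrt(1 + 217)) = 1/(3326/969 + sqrt(218))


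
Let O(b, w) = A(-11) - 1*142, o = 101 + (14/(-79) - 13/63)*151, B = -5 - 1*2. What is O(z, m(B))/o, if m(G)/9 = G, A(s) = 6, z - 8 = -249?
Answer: -338436/107209 ≈ -3.1568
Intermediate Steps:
z = -241 (z = 8 - 249 = -241)
B = -7 (B = -5 - 2 = -7)
o = 214418/4977 (o = 101 + (14*(-1/79) - 13*1/63)*151 = 101 + (-14/79 - 13/63)*151 = 101 - 1909/4977*151 = 101 - 288259/4977 = 214418/4977 ≈ 43.082)
m(G) = 9*G
O(b, w) = -136 (O(b, w) = 6 - 1*142 = 6 - 142 = -136)
O(z, m(B))/o = -136/214418/4977 = -136*4977/214418 = -338436/107209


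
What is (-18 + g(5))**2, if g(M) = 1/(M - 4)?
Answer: 289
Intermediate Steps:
g(M) = 1/(-4 + M)
(-18 + g(5))**2 = (-18 + 1/(-4 + 5))**2 = (-18 + 1/1)**2 = (-18 + 1)**2 = (-17)**2 = 289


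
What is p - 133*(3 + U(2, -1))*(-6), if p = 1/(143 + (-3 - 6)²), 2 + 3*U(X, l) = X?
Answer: 536257/224 ≈ 2394.0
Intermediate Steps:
U(X, l) = -⅔ + X/3
p = 1/224 (p = 1/(143 + (-9)²) = 1/(143 + 81) = 1/224 ≈ 0.0044643)
p - 133*(3 + U(2, -1))*(-6) = 1/224 - 133*(3 + (-⅔ + (⅓)*2))*(-6) = 1/224 - 133*(3 + (-⅔ + ⅔))*(-6) = 1/224 - 133*(3 + 0)*(-6) = 1/224 - 399*(-6) = 1/224 - 133*(-18) = 1/224 + 2394 = 536257/224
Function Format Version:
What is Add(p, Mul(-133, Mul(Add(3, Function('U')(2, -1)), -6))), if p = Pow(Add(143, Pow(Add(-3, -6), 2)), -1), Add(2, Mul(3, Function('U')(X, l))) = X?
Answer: Rational(536257, 224) ≈ 2394.0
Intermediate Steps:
Function('U')(X, l) = Add(Rational(-2, 3), Mul(Rational(1, 3), X))
p = Rational(1, 224) (p = Pow(Add(143, Pow(-9, 2)), -1) = Pow(Add(143, 81), -1) = Pow(224, -1) = Rational(1, 224) ≈ 0.0044643)
Add(p, Mul(-133, Mul(Add(3, Function('U')(2, -1)), -6))) = Add(Rational(1, 224), Mul(-133, Mul(Add(3, Add(Rational(-2, 3), Mul(Rational(1, 3), 2))), -6))) = Add(Rational(1, 224), Mul(-133, Mul(Add(3, Add(Rational(-2, 3), Rational(2, 3))), -6))) = Add(Rational(1, 224), Mul(-133, Mul(Add(3, 0), -6))) = Add(Rational(1, 224), Mul(-133, Mul(3, -6))) = Add(Rational(1, 224), Mul(-133, -18)) = Add(Rational(1, 224), 2394) = Rational(536257, 224)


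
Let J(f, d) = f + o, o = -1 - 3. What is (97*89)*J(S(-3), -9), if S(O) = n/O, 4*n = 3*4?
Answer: -43165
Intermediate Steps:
o = -4
n = 3 (n = (3*4)/4 = (¼)*12 = 3)
S(O) = 3/O
J(f, d) = -4 + f (J(f, d) = f - 4 = -4 + f)
(97*89)*J(S(-3), -9) = (97*89)*(-4 + 3/(-3)) = 8633*(-4 + 3*(-⅓)) = 8633*(-4 - 1) = 8633*(-5) = -43165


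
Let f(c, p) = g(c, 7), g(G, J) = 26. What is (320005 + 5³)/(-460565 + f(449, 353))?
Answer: -35570/51171 ≈ -0.69512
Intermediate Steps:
f(c, p) = 26
(320005 + 5³)/(-460565 + f(449, 353)) = (320005 + 5³)/(-460565 + 26) = (320005 + 125)/(-460539) = 320130*(-1/460539) = -35570/51171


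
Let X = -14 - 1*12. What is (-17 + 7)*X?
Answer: 260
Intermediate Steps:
X = -26 (X = -14 - 12 = -26)
(-17 + 7)*X = (-17 + 7)*(-26) = -10*(-26) = 260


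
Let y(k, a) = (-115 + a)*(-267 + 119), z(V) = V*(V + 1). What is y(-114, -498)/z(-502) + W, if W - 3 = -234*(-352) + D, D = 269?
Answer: 10392108002/125751 ≈ 82640.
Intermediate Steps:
z(V) = V*(1 + V)
y(k, a) = 17020 - 148*a (y(k, a) = (-115 + a)*(-148) = 17020 - 148*a)
W = 82640 (W = 3 + (-234*(-352) + 269) = 3 + (82368 + 269) = 3 + 82637 = 82640)
y(-114, -498)/z(-502) + W = (17020 - 148*(-498))/((-502*(1 - 502))) + 82640 = (17020 + 73704)/((-502*(-501))) + 82640 = 90724/251502 + 82640 = 90724*(1/251502) + 82640 = 45362/125751 + 82640 = 10392108002/125751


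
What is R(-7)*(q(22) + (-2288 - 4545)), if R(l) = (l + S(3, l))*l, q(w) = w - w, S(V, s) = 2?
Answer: -239155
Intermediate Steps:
q(w) = 0
R(l) = l*(2 + l) (R(l) = (l + 2)*l = (2 + l)*l = l*(2 + l))
R(-7)*(q(22) + (-2288 - 4545)) = (-7*(2 - 7))*(0 + (-2288 - 4545)) = (-7*(-5))*(0 - 6833) = 35*(-6833) = -239155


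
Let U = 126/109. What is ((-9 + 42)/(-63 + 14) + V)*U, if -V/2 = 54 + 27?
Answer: -143478/763 ≈ -188.04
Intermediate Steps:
U = 126/109 (U = 126*(1/109) = 126/109 ≈ 1.1560)
V = -162 (V = -2*(54 + 27) = -2*81 = -162)
((-9 + 42)/(-63 + 14) + V)*U = ((-9 + 42)/(-63 + 14) - 162)*(126/109) = (33/(-49) - 162)*(126/109) = (33*(-1/49) - 162)*(126/109) = (-33/49 - 162)*(126/109) = -7971/49*126/109 = -143478/763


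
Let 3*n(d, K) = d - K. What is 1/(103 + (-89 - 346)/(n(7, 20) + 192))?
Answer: 563/56684 ≈ 0.0099322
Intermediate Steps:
n(d, K) = -K/3 + d/3 (n(d, K) = (d - K)/3 = -K/3 + d/3)
1/(103 + (-89 - 346)/(n(7, 20) + 192)) = 1/(103 + (-89 - 346)/((-1/3*20 + (1/3)*7) + 192)) = 1/(103 - 435/((-20/3 + 7/3) + 192)) = 1/(103 - 435/(-13/3 + 192)) = 1/(103 - 435/563/3) = 1/(103 - 435*3/563) = 1/(103 - 1305/563) = 1/(56684/563) = 563/56684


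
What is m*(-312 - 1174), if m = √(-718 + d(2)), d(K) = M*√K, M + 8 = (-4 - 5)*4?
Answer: -1486*I*√(718 + 44*√2) ≈ -41508.0*I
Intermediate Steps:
M = -44 (M = -8 + (-4 - 5)*4 = -8 - 9*4 = -8 - 36 = -44)
d(K) = -44*√K
m = √(-718 - 44*√2) ≈ 27.933*I
m*(-312 - 1174) = √(-718 - 44*√2)*(-312 - 1174) = √(-718 - 44*√2)*(-1486) = -1486*√(-718 - 44*√2)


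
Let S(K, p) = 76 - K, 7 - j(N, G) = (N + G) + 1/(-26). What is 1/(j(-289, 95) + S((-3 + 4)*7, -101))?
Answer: 26/7021 ≈ 0.0037032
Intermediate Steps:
j(N, G) = 183/26 - G - N (j(N, G) = 7 - ((N + G) + 1/(-26)) = 7 - ((G + N) - 1/26) = 7 - (-1/26 + G + N) = 7 + (1/26 - G - N) = 183/26 - G - N)
1/(j(-289, 95) + S((-3 + 4)*7, -101)) = 1/((183/26 - 1*95 - 1*(-289)) + (76 - (-3 + 4)*7)) = 1/((183/26 - 95 + 289) + (76 - 7)) = 1/(5227/26 + (76 - 1*7)) = 1/(5227/26 + (76 - 7)) = 1/(5227/26 + 69) = 1/(7021/26) = 26/7021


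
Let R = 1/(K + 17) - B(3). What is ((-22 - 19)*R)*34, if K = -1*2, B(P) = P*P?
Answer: 186796/15 ≈ 12453.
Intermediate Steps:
B(P) = P**2
K = -2
R = -134/15 (R = 1/(-2 + 17) - 1*3**2 = 1/15 - 1*9 = 1/15 - 9 = -134/15 ≈ -8.9333)
((-22 - 19)*R)*34 = ((-22 - 19)*(-134/15))*34 = -41*(-134/15)*34 = (5494/15)*34 = 186796/15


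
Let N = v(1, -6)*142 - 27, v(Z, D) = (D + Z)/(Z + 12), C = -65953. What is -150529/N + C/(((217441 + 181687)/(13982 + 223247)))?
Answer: -15819323652201/423474808 ≈ -37356.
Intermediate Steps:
v(Z, D) = (D + Z)/(12 + Z)
N = -1061/13 (N = ((-6 + 1)/(12 + 1))*142 - 27 = (-5/13)*142 - 27 = ((1/13)*(-5))*142 - 27 = -5/13*142 - 27 = -710/13 - 27 = -1061/13 ≈ -81.615)
-150529/N + C/(((217441 + 181687)/(13982 + 223247))) = -150529/(-1061/13) - 65953*(13982 + 223247)/(217441 + 181687) = -150529*(-13/1061) - 65953/(399128/237229) = 1956877/1061 - 65953/(399128*(1/237229)) = 1956877/1061 - 65953/399128/237229 = 1956877/1061 - 65953*237229/399128 = 1956877/1061 - 15645964237/399128 = -15819323652201/423474808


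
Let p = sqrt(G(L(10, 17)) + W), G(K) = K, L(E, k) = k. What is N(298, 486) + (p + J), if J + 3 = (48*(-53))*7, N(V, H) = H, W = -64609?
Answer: -17325 + 4*I*sqrt(4037) ≈ -17325.0 + 254.15*I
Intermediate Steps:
J = -17811 (J = -3 + (48*(-53))*7 = -3 - 2544*7 = -3 - 17808 = -17811)
p = 4*I*sqrt(4037) (p = sqrt(17 - 64609) = sqrt(-64592) = 4*I*sqrt(4037) ≈ 254.15*I)
N(298, 486) + (p + J) = 486 + (4*I*sqrt(4037) - 17811) = 486 + (-17811 + 4*I*sqrt(4037)) = -17325 + 4*I*sqrt(4037)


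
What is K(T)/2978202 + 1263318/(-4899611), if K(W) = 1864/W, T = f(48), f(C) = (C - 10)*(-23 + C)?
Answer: -893571562912324/3465607428862725 ≈ -0.25784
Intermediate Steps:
f(C) = (-23 + C)*(-10 + C) (f(C) = (-10 + C)*(-23 + C) = (-23 + C)*(-10 + C))
T = 950 (T = 230 + 48**2 - 33*48 = 230 + 2304 - 1584 = 950)
K(T)/2978202 + 1263318/(-4899611) = (1864/950)/2978202 + 1263318/(-4899611) = (1864*(1/950))*(1/2978202) + 1263318*(-1/4899611) = (932/475)*(1/2978202) - 1263318/4899611 = 466/707322975 - 1263318/4899611 = -893571562912324/3465607428862725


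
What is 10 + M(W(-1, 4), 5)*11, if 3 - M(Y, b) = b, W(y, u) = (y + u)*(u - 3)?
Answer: -12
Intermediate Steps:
W(y, u) = (-3 + u)*(u + y) (W(y, u) = (u + y)*(-3 + u) = (-3 + u)*(u + y))
M(Y, b) = 3 - b
10 + M(W(-1, 4), 5)*11 = 10 + (3 - 1*5)*11 = 10 + (3 - 5)*11 = 10 - 2*11 = 10 - 22 = -12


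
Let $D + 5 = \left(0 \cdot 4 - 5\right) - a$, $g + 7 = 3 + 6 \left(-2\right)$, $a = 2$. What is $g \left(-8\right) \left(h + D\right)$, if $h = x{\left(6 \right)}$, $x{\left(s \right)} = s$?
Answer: $-768$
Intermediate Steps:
$h = 6$
$g = -16$ ($g = -7 + \left(3 + 6 \left(-2\right)\right) = -7 + \left(3 - 12\right) = -7 - 9 = -16$)
$D = -12$ ($D = -5 + \left(\left(0 \cdot 4 - 5\right) - 2\right) = -5 + \left(\left(0 - 5\right) - 2\right) = -5 - 7 = -12$)
$g \left(-8\right) \left(h + D\right) = \left(-16\right) \left(-8\right) \left(6 - 12\right) = 128 \left(-6\right) = -768$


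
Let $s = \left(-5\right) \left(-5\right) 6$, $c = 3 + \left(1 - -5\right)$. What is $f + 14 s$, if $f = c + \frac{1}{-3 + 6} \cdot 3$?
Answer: $2110$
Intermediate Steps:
$c = 9$ ($c = 3 + \left(1 + 5\right) = 3 + 6 = 9$)
$s = 150$ ($s = 25 \cdot 6 = 150$)
$f = 10$ ($f = 9 + \frac{1}{-3 + 6} \cdot 3 = 9 + \frac{1}{3} \cdot 3 = 9 + 1 = 10$)
$f + 14 s = 10 + 14 \cdot 150 = 10 + 2100 = 2110$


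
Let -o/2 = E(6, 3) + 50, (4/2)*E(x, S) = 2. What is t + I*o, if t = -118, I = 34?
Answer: -3586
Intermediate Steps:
E(x, S) = 1 (E(x, S) = (1/2)*2 = 1)
o = -102 (o = -2*(1 + 50) = -2*51 = -102)
t + I*o = -118 + 34*(-102) = -118 - 3468 = -3586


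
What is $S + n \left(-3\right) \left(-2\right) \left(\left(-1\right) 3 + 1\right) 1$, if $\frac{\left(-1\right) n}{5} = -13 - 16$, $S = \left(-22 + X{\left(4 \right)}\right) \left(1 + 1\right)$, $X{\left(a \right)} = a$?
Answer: $-1776$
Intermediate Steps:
$S = -36$ ($S = \left(-22 + 4\right) \left(1 + 1\right) = \left(-18\right) 2 = -36$)
$n = 145$ ($n = - 5 \left(-13 - 16\right) = \left(-5\right) \left(-29\right) = 145$)
$S + n \left(-3\right) \left(-2\right) \left(\left(-1\right) 3 + 1\right) 1 = -36 + 145 \left(-3\right) \left(-2\right) \left(\left(-1\right) 3 + 1\right) 1 = -36 + 145 \cdot 6 \left(-3 + 1\right) 1 = -36 + 145 \cdot 6 \left(\left(-2\right) 1\right) = -36 + 145 \cdot 6 \left(-2\right) = -36 + 145 \left(-12\right) = -36 - 1740 = -1776$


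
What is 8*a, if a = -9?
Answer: -72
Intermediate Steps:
8*a = 8*(-9) = -72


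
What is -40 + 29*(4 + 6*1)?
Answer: 250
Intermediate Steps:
-40 + 29*(4 + 6*1) = -40 + 29*(4 + 6) = -40 + 29*10 = -40 + 290 = 250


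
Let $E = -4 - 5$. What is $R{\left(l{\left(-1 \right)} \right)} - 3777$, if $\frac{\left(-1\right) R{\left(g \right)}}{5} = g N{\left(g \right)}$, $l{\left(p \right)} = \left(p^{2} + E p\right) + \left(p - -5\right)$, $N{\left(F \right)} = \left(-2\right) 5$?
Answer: $-3077$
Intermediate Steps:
$N{\left(F \right)} = -10$
$E = -9$
$l{\left(p \right)} = 5 + p^{2} - 8 p$ ($l{\left(p \right)} = \left(p^{2} - 9 p\right) + \left(p - -5\right) = \left(p^{2} - 9 p\right) + \left(p + 5\right) = \left(p^{2} - 9 p\right) + \left(5 + p\right) = 5 + p^{2} - 8 p$)
$R{\left(g \right)} = 50 g$ ($R{\left(g \right)} = - 5 g \left(-10\right) = - 5 \left(- 10 g\right) = 50 g$)
$R{\left(l{\left(-1 \right)} \right)} - 3777 = 50 \left(5 + \left(-1\right)^{2} - -8\right) - 3777 = 50 \left(5 + 1 + 8\right) - 3777 = 50 \cdot 14 - 3777 = 700 - 3777 = -3077$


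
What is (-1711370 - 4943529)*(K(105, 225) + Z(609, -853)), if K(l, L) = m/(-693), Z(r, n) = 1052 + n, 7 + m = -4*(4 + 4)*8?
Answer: -919507394830/693 ≈ -1.3269e+9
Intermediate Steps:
m = -263 (m = -7 - 4*(4 + 4)*8 = -7 - 4*8*8 = -7 - 32*8 = -7 - 256 = -263)
K(l, L) = 263/693 (K(l, L) = -263/(-693) = -263*(-1/693) = 263/693)
(-1711370 - 4943529)*(K(105, 225) + Z(609, -853)) = (-1711370 - 4943529)*(263/693 + (1052 - 853)) = -6654899*(263/693 + 199) = -6654899*138170/693 = -919507394830/693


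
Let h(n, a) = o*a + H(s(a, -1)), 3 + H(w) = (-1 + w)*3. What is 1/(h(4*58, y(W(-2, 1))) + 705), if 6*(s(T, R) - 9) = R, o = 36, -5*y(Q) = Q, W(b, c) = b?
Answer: 10/7399 ≈ 0.0013515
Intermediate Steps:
y(Q) = -Q/5
s(T, R) = 9 + R/6
H(w) = -6 + 3*w (H(w) = -3 + (-1 + w)*3 = -3 + (-3 + 3*w) = -6 + 3*w)
h(n, a) = 41/2 + 36*a (h(n, a) = 36*a + (-6 + 3*(9 + (1/6)*(-1))) = 36*a + (-6 + 3*(9 - 1/6)) = 36*a + (-6 + 3*(53/6)) = 36*a + (-6 + 53/2) = 36*a + 41/2 = 41/2 + 36*a)
1/(h(4*58, y(W(-2, 1))) + 705) = 1/((41/2 + 36*(-1/5*(-2))) + 705) = 1/((41/2 + 36*(2/5)) + 705) = 1/((41/2 + 72/5) + 705) = 1/(349/10 + 705) = 1/(7399/10) = 10/7399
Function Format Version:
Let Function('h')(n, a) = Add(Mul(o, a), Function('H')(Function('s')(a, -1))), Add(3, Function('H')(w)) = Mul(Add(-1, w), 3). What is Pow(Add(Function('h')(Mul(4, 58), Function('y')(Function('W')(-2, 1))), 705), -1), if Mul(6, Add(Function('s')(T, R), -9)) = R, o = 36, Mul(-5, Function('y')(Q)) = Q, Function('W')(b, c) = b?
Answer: Rational(10, 7399) ≈ 0.0013515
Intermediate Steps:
Function('y')(Q) = Mul(Rational(-1, 5), Q)
Function('s')(T, R) = Add(9, Mul(Rational(1, 6), R))
Function('H')(w) = Add(-6, Mul(3, w)) (Function('H')(w) = Add(-3, Mul(Add(-1, w), 3)) = Add(-3, Add(-3, Mul(3, w))) = Add(-6, Mul(3, w)))
Function('h')(n, a) = Add(Rational(41, 2), Mul(36, a)) (Function('h')(n, a) = Add(Mul(36, a), Add(-6, Mul(3, Add(9, Mul(Rational(1, 6), -1))))) = Add(Mul(36, a), Add(-6, Mul(3, Add(9, Rational(-1, 6))))) = Add(Mul(36, a), Add(-6, Mul(3, Rational(53, 6)))) = Add(Mul(36, a), Add(-6, Rational(53, 2))) = Add(Mul(36, a), Rational(41, 2)) = Add(Rational(41, 2), Mul(36, a)))
Pow(Add(Function('h')(Mul(4, 58), Function('y')(Function('W')(-2, 1))), 705), -1) = Pow(Add(Add(Rational(41, 2), Mul(36, Mul(Rational(-1, 5), -2))), 705), -1) = Pow(Add(Add(Rational(41, 2), Mul(36, Rational(2, 5))), 705), -1) = Pow(Add(Add(Rational(41, 2), Rational(72, 5)), 705), -1) = Pow(Add(Rational(349, 10), 705), -1) = Pow(Rational(7399, 10), -1) = Rational(10, 7399)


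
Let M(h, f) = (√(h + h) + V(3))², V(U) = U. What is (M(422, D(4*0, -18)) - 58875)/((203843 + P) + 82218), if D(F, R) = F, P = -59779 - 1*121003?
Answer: -58022/105279 + 4*√211/35093 ≈ -0.54947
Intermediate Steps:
P = -180782 (P = -59779 - 121003 = -180782)
M(h, f) = (3 + √2*√h)² (M(h, f) = (√(h + h) + 3)² = (√(2*h) + 3)² = (√2*√h + 3)² = (3 + √2*√h)²)
(M(422, D(4*0, -18)) - 58875)/((203843 + P) + 82218) = ((3 + √2*√422)² - 58875)/((203843 - 180782) + 82218) = ((3 + 2*√211)² - 58875)/(23061 + 82218) = (-58875 + (3 + 2*√211)²)/105279 = (-58875 + (3 + 2*√211)²)*(1/105279) = -19625/35093 + (3 + 2*√211)²/105279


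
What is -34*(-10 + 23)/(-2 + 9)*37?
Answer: -16354/7 ≈ -2336.3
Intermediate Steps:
-34*(-10 + 23)/(-2 + 9)*37 = -442/7*37 = -16354/7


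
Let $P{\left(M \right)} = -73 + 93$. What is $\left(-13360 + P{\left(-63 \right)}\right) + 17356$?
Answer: $4016$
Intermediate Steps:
$P{\left(M \right)} = 20$
$\left(-13360 + P{\left(-63 \right)}\right) + 17356 = \left(-13360 + 20\right) + 17356 = -13340 + 17356 = 4016$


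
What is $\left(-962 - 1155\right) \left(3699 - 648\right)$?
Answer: $-6458967$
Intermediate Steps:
$\left(-962 - 1155\right) \left(3699 - 648\right) = - 2117 \left(3699 + \left(-1811 + 1163\right)\right) = - 2117 \left(3699 - 648\right) = \left(-2117\right) 3051 = -6458967$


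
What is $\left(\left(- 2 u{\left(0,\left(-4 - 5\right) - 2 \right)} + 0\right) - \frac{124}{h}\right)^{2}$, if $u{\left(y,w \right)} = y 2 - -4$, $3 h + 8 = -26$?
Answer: $\frac{2500}{289} \approx 8.6505$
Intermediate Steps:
$h = - \frac{34}{3}$ ($h = - \frac{8}{3} + \frac{1}{3} \left(-26\right) = - \frac{8}{3} - \frac{26}{3} = - \frac{34}{3} \approx -11.333$)
$u{\left(y,w \right)} = 4 + 2 y$ ($u{\left(y,w \right)} = 2 y + 4 = 4 + 2 y$)
$\left(\left(- 2 u{\left(0,\left(-4 - 5\right) - 2 \right)} + 0\right) - \frac{124}{h}\right)^{2} = \left(\left(- 2 \left(4 + 2 \cdot 0\right) + 0\right) - \frac{124}{- \frac{34}{3}}\right)^{2} = \left(\left(- 2 \left(4 + 0\right) + 0\right) - - \frac{186}{17}\right)^{2} = \left(\left(\left(-2\right) 4 + 0\right) + \frac{186}{17}\right)^{2} = \left(\left(-8 + 0\right) + \frac{186}{17}\right)^{2} = \left(-8 + \frac{186}{17}\right)^{2} = \left(\frac{50}{17}\right)^{2} = \frac{2500}{289}$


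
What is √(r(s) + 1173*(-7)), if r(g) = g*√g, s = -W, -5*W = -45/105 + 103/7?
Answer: √(-402339 + 40*√35)/7 ≈ 90.588*I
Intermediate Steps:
W = -20/7 (W = -(-45/105 + 103/7)/5 = -(-45*1/105 + 103*(⅐))/5 = -(-3/7 + 103/7)/5 = -⅕*100/7 = -20/7 ≈ -2.8571)
s = 20/7 (s = -1*(-20/7) = 20/7 ≈ 2.8571)
r(g) = g^(3/2)
√(r(s) + 1173*(-7)) = √((20/7)^(3/2) + 1173*(-7)) = √(40*√35/49 - 8211) = √(-8211 + 40*√35/49)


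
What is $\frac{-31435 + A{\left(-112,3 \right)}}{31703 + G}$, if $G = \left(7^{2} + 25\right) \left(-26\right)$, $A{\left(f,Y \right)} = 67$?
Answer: $- \frac{31368}{29779} \approx -1.0534$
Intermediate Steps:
$G = -1924$ ($G = \left(49 + 25\right) \left(-26\right) = 74 \left(-26\right) = -1924$)
$\frac{-31435 + A{\left(-112,3 \right)}}{31703 + G} = \frac{-31435 + 67}{31703 - 1924} = - \frac{31368}{29779}$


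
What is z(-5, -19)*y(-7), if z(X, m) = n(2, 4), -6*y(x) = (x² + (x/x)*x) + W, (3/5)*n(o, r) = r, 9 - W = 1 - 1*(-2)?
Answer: -160/3 ≈ -53.333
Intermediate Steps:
W = 6 (W = 9 - (1 - 1*(-2)) = 9 - (1 + 2) = 9 - 1*3 = 9 - 3 = 6)
n(o, r) = 5*r/3
y(x) = -1 - x/6 - x²/6 (y(x) = -((x² + (x/x)*x) + 6)/6 = -((x² + 1*x) + 6)/6 = -((x² + x) + 6)/6 = -((x + x²) + 6)/6 = -(6 + x + x²)/6 = -1 - x/6 - x²/6)
z(X, m) = 20/3 (z(X, m) = (5/3)*4 = 20/3)
z(-5, -19)*y(-7) = 20*(-1 - ⅙*(-7) - ⅙*(-7)²)/3 = 20*(-1 + 7/6 - ⅙*49)/3 = 20*(-1 + 7/6 - 49/6)/3 = (20/3)*(-8) = -160/3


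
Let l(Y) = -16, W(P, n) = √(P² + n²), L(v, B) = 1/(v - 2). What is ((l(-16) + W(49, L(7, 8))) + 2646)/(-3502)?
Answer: -1315/1751 - √60026/17510 ≈ -0.76499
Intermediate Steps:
L(v, B) = 1/(-2 + v)
((l(-16) + W(49, L(7, 8))) + 2646)/(-3502) = ((-16 + √(49² + (1/(-2 + 7))²)) + 2646)/(-3502) = ((-16 + √(2401 + (1/5)²)) + 2646)*(-1/3502) = ((-16 + √(2401 + (⅕)²)) + 2646)*(-1/3502) = ((-16 + √(2401 + 1/25)) + 2646)*(-1/3502) = ((-16 + √(60026/25)) + 2646)*(-1/3502) = ((-16 + √60026/5) + 2646)*(-1/3502) = (2630 + √60026/5)*(-1/3502) = -1315/1751 - √60026/17510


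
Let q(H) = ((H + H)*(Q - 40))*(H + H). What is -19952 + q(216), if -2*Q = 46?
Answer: -11777264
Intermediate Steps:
Q = -23 (Q = -½*46 = -23)
q(H) = -252*H² (q(H) = ((H + H)*(-23 - 40))*(H + H) = ((2*H)*(-63))*(2*H) = (-126*H)*(2*H) = -252*H²)
-19952 + q(216) = -19952 - 252*216² = -19952 - 252*46656 = -19952 - 11757312 = -11777264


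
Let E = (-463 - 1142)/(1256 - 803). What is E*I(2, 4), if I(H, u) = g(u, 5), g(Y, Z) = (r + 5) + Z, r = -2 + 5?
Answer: -6955/151 ≈ -46.060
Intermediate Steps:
r = 3
g(Y, Z) = 8 + Z (g(Y, Z) = (3 + 5) + Z = 8 + Z)
I(H, u) = 13 (I(H, u) = 8 + 5 = 13)
E = -535/151 (E = -1605/453 = -1605*1/453 = -535/151 ≈ -3.5430)
E*I(2, 4) = -535/151*13 = -6955/151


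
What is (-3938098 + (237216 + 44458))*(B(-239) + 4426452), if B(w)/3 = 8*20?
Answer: -16186740411168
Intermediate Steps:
B(w) = 480 (B(w) = 3*(8*20) = 3*160 = 480)
(-3938098 + (237216 + 44458))*(B(-239) + 4426452) = (-3938098 + (237216 + 44458))*(480 + 4426452) = (-3938098 + 281674)*4426932 = -3656424*4426932 = -16186740411168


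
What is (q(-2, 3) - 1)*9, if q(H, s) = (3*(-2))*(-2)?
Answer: 99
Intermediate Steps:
q(H, s) = 12 (q(H, s) = -6*(-2) = 12)
(q(-2, 3) - 1)*9 = (12 - 1)*9 = 11*9 = 99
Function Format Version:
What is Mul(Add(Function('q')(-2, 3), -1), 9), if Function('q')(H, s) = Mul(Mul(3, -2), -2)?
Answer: 99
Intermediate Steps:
Function('q')(H, s) = 12 (Function('q')(H, s) = Mul(-6, -2) = 12)
Mul(Add(Function('q')(-2, 3), -1), 9) = Mul(Add(12, -1), 9) = Mul(11, 9) = 99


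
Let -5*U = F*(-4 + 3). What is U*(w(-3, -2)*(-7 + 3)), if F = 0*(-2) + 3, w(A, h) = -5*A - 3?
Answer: -144/5 ≈ -28.800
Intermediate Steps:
w(A, h) = -3 - 5*A
F = 3 (F = 0 + 3 = 3)
U = 3/5 (U = -3*(-4 + 3)/5 = -3*(-1)/5 = -1/5*(-3) = 3/5 ≈ 0.60000)
U*(w(-3, -2)*(-7 + 3)) = 3*((-3 - 5*(-3))*(-7 + 3))/5 = 3*((-3 + 15)*(-4))/5 = 3*(12*(-4))/5 = (3/5)*(-48) = -144/5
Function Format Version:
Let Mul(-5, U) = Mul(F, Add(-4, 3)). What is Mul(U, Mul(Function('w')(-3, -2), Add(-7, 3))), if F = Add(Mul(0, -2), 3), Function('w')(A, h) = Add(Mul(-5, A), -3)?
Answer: Rational(-144, 5) ≈ -28.800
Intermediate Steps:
Function('w')(A, h) = Add(-3, Mul(-5, A))
F = 3 (F = Add(0, 3) = 3)
U = Rational(3, 5) (U = Mul(Rational(-1, 5), Mul(3, Add(-4, 3))) = Mul(Rational(-1, 5), Mul(3, -1)) = Mul(Rational(-1, 5), -3) = Rational(3, 5) ≈ 0.60000)
Mul(U, Mul(Function('w')(-3, -2), Add(-7, 3))) = Mul(Rational(3, 5), Mul(Add(-3, Mul(-5, -3)), Add(-7, 3))) = Mul(Rational(3, 5), Mul(Add(-3, 15), -4)) = Mul(Rational(3, 5), Mul(12, -4)) = Mul(Rational(3, 5), -48) = Rational(-144, 5)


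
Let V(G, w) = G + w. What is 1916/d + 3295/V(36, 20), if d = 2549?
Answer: 8506251/142744 ≈ 59.591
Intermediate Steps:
1916/d + 3295/V(36, 20) = 1916/2549 + 3295/(36 + 20) = 1916*(1/2549) + 3295/56 = 1916/2549 + 3295*(1/56) = 1916/2549 + 3295/56 = 8506251/142744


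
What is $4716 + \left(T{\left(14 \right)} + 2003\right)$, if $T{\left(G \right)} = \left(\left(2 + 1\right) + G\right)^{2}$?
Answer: $7008$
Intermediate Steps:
$T{\left(G \right)} = \left(3 + G\right)^{2}$
$4716 + \left(T{\left(14 \right)} + 2003\right) = 4716 + \left(\left(3 + 14\right)^{2} + 2003\right) = 4716 + \left(17^{2} + 2003\right) = 4716 + \left(289 + 2003\right) = 4716 + 2292 = 7008$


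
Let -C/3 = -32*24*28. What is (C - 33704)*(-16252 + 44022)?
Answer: 855538160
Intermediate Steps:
C = 64512 (C = -3*(-32*24)*28 = -(-2304)*28 = -3*(-21504) = 64512)
(C - 33704)*(-16252 + 44022) = (64512 - 33704)*(-16252 + 44022) = 30808*27770 = 855538160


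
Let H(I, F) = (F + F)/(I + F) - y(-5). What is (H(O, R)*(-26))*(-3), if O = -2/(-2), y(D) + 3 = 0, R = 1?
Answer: 312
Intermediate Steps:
y(D) = -3 (y(D) = -3 + 0 = -3)
O = 1 (O = -2*(-1/2) = 1)
H(I, F) = 3 + 2*F/(F + I) (H(I, F) = (F + F)/(I + F) - 1*(-3) = (2*F)/(F + I) + 3 = 2*F/(F + I) + 3 = 3 + 2*F/(F + I))
(H(O, R)*(-26))*(-3) = (((3*1 + 5*1)/(1 + 1))*(-26))*(-3) = (((3 + 5)/2)*(-26))*(-3) = (((1/2)*8)*(-26))*(-3) = (4*(-26))*(-3) = -104*(-3) = 312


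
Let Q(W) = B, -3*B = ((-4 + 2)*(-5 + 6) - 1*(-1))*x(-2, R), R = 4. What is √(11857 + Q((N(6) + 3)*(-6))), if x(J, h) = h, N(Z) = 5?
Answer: 5*√4269/3 ≈ 108.90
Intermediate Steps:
B = 4/3 (B = -((-4 + 2)*(-5 + 6) - 1*(-1))*4/3 = -(-2*1 + 1)*4/3 = -(-2 + 1)*4/3 = -(-1)*4/3 = -⅓*(-4) = 4/3 ≈ 1.3333)
Q(W) = 4/3
√(11857 + Q((N(6) + 3)*(-6))) = √(11857 + 4/3) = √(35575/3) = 5*√4269/3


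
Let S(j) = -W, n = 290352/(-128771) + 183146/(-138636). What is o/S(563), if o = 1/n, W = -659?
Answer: -8926148178/21034335467821 ≈ -0.00042436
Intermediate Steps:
n = -31918566719/8926148178 (n = 290352*(-1/128771) + 183146*(-1/138636) = -290352/128771 - 91573/69318 = -31918566719/8926148178 ≈ -3.5759)
S(j) = 659 (S(j) = -1*(-659) = 659)
o = -8926148178/31918566719 (o = 1/(-31918566719/8926148178) = -8926148178/31918566719 ≈ -0.27965)
o/S(563) = -8926148178/31918566719/659 = -8926148178/31918566719*1/659 = -8926148178/21034335467821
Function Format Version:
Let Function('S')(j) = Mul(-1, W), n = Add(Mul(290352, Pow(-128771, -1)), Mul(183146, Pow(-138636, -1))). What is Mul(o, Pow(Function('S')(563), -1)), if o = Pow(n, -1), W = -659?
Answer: Rational(-8926148178, 21034335467821) ≈ -0.00042436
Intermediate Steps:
n = Rational(-31918566719, 8926148178) (n = Add(Mul(290352, Rational(-1, 128771)), Mul(183146, Rational(-1, 138636))) = Add(Rational(-290352, 128771), Rational(-91573, 69318)) = Rational(-31918566719, 8926148178) ≈ -3.5759)
Function('S')(j) = 659 (Function('S')(j) = Mul(-1, -659) = 659)
o = Rational(-8926148178, 31918566719) (o = Pow(Rational(-31918566719, 8926148178), -1) = Rational(-8926148178, 31918566719) ≈ -0.27965)
Mul(o, Pow(Function('S')(563), -1)) = Mul(Rational(-8926148178, 31918566719), Pow(659, -1)) = Mul(Rational(-8926148178, 31918566719), Rational(1, 659)) = Rational(-8926148178, 21034335467821)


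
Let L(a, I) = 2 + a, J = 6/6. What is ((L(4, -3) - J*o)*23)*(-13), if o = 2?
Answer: -1196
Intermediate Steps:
J = 1 (J = 6*(1/6) = 1)
((L(4, -3) - J*o)*23)*(-13) = (((2 + 4) - 2)*23)*(-13) = ((6 - 1*2)*23)*(-13) = ((6 - 2)*23)*(-13) = (4*23)*(-13) = 92*(-13) = -1196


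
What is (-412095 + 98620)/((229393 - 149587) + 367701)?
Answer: -313475/447507 ≈ -0.70049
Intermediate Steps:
(-412095 + 98620)/((229393 - 149587) + 367701) = -313475/(79806 + 367701) = -313475/447507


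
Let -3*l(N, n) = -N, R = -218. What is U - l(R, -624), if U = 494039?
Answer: 1482335/3 ≈ 4.9411e+5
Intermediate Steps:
l(N, n) = N/3 (l(N, n) = -(-1)*N/3 = N/3)
U - l(R, -624) = 494039 - (-218)/3 = 494039 - 1*(-218/3) = 494039 + 218/3 = 1482335/3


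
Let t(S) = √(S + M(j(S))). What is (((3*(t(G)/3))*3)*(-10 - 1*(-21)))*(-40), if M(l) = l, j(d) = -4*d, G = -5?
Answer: -1320*√15 ≈ -5112.3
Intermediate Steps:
t(S) = √3*√(-S) (t(S) = √(S - 4*S) = √(-3*S) = √3*√(-S))
(((3*(t(G)/3))*3)*(-10 - 1*(-21)))*(-40) = (((3*((√3*√(-1*(-5)))/3))*3)*(-10 - 1*(-21)))*(-40) = (((3*((√3*√5)*(⅓)))*3)*(-10 + 21))*(-40) = (((3*(√15*(⅓)))*3)*11)*(-40) = (((3*(√15/3))*3)*11)*(-40) = ((√15*3)*11)*(-40) = ((3*√15)*11)*(-40) = (33*√15)*(-40) = -1320*√15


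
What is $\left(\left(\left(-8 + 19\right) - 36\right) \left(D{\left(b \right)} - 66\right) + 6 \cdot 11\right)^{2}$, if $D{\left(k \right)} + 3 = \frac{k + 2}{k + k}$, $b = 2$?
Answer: $3118756$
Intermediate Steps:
$D{\left(k \right)} = -3 + \frac{2 + k}{2 k}$ ($D{\left(k \right)} = -3 + \frac{k + 2}{k + k} = -3 + \frac{2 + k}{2 k}$)
$\left(\left(\left(-8 + 19\right) - 36\right) \left(D{\left(b \right)} - 66\right) + 6 \cdot 11\right)^{2} = \left(\left(\left(-8 + 19\right) - 36\right) \left(\left(- \frac{5}{2} + \frac{1}{2}\right) - 66\right) + 6 \cdot 11\right)^{2} = \left(\left(11 - 36\right) \left(\left(- \frac{5}{2} + \frac{1}{2}\right) - 66\right) + 66\right)^{2} = \left(- 25 \left(-2 - 66\right) + 66\right)^{2} = \left(\left(-25\right) \left(-68\right) + 66\right)^{2} = \left(1700 + 66\right)^{2} = 1766^{2} = 3118756$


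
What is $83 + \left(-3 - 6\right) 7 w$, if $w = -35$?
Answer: $2288$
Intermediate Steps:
$83 + \left(-3 - 6\right) 7 w = 83 + \left(-3 - 6\right) 7 \left(-35\right) = 83 + \left(-9\right) 7 \left(-35\right) = 83 - -2205 = 83 + 2205 = 2288$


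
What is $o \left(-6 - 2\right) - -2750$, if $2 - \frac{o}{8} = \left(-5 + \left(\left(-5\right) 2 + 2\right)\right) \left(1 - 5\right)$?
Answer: $5950$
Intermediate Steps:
$o = -400$ ($o = 16 - 8 \left(-5 + \left(\left(-5\right) 2 + 2\right)\right) \left(1 - 5\right) = 16 - 8 \left(-5 + \left(-10 + 2\right)\right) \left(-4\right) = 16 - 8 \left(-5 - 8\right) \left(-4\right) = 16 - 8 \left(\left(-13\right) \left(-4\right)\right) = 16 - 416 = -400$)
$o \left(-6 - 2\right) - -2750 = - 400 \left(-6 - 2\right) - -2750 = \left(-400\right) \left(-8\right) + 2750 = 3200 + 2750 = 5950$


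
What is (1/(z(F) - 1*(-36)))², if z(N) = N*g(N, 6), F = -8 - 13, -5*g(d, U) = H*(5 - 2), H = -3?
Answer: 25/81 ≈ 0.30864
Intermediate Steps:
g(d, U) = 9/5 (g(d, U) = -(-3)*(5 - 2)/5 = -(-3)*3/5 = -⅕*(-9) = 9/5)
F = -21
z(N) = 9*N/5 (z(N) = N*(9/5) = 9*N/5)
(1/(z(F) - 1*(-36)))² = (1/((9/5)*(-21) - 1*(-36)))² = (1/(-189/5 + 36))² = (1/(-9/5))² = (-5/9)² = 25/81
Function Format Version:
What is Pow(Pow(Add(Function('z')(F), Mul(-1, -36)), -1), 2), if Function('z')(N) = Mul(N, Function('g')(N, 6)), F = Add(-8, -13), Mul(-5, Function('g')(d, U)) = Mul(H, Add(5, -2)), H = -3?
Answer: Rational(25, 81) ≈ 0.30864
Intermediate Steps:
Function('g')(d, U) = Rational(9, 5) (Function('g')(d, U) = Mul(Rational(-1, 5), Mul(-3, Add(5, -2))) = Mul(Rational(-1, 5), Mul(-3, 3)) = Mul(Rational(-1, 5), -9) = Rational(9, 5))
F = -21
Function('z')(N) = Mul(Rational(9, 5), N) (Function('z')(N) = Mul(N, Rational(9, 5)) = Mul(Rational(9, 5), N))
Pow(Pow(Add(Function('z')(F), Mul(-1, -36)), -1), 2) = Pow(Pow(Add(Mul(Rational(9, 5), -21), Mul(-1, -36)), -1), 2) = Pow(Pow(Add(Rational(-189, 5), 36), -1), 2) = Pow(Pow(Rational(-9, 5), -1), 2) = Pow(Rational(-5, 9), 2) = Rational(25, 81)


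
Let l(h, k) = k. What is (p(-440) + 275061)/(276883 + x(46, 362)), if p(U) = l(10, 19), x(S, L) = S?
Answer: 275080/276929 ≈ 0.99332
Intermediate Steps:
p(U) = 19
(p(-440) + 275061)/(276883 + x(46, 362)) = (19 + 275061)/(276883 + 46) = 275080/276929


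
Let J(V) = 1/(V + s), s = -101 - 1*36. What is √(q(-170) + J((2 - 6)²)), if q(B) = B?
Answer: I*√20571/11 ≈ 13.039*I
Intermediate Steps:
s = -137 (s = -101 - 36 = -137)
J(V) = 1/(-137 + V) (J(V) = 1/(V - 137) = 1/(-137 + V))
√(q(-170) + J((2 - 6)²)) = √(-170 + 1/(-137 + (2 - 6)²)) = √(-170 + 1/(-137 + (-4)²)) = √(-170 + 1/(-137 + 16)) = √(-170 + 1/(-121)) = √(-170 - 1/121) = √(-20571/121) = I*√20571/11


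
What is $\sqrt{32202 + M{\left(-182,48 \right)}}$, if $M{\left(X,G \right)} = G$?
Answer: $5 \sqrt{1290} \approx 179.58$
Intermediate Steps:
$\sqrt{32202 + M{\left(-182,48 \right)}} = \sqrt{32202 + 48} = \sqrt{32250} = 5 \sqrt{1290}$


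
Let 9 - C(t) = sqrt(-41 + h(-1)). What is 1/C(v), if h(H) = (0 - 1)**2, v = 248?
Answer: 9/121 + 2*I*sqrt(10)/121 ≈ 0.07438 + 0.052269*I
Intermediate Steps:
h(H) = 1 (h(H) = (-1)**2 = 1)
C(t) = 9 - 2*I*sqrt(10) (C(t) = 9 - sqrt(-41 + 1) = 9 - sqrt(-40) = 9 - 2*I*sqrt(10))
1/C(v) = 1/(9 - 2*I*sqrt(10))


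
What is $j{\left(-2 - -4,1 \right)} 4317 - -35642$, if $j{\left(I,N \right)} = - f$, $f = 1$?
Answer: $31325$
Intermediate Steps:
$j{\left(I,N \right)} = -1$ ($j{\left(I,N \right)} = \left(-1\right) 1 = -1$)
$j{\left(-2 - -4,1 \right)} 4317 - -35642 = \left(-1\right) 4317 - -35642 = -4317 + 35642 = 31325$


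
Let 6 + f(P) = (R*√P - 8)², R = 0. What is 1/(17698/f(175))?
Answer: 29/8849 ≈ 0.0032772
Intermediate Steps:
f(P) = 58 (f(P) = -6 + (0*√P - 8)² = -6 + (0 - 8)² = -6 + (-8)² = -6 + 64 = 58)
1/(17698/f(175)) = 1/(17698/58) = 1/(17698*(1/58)) = 1/(8849/29) = 29/8849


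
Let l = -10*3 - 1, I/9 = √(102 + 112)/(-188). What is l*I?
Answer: 279*√214/188 ≈ 21.710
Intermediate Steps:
I = -9*√214/188 (I = 9*(√(102 + 112)/(-188)) = 9*(√214*(-1/188)) = 9*(-√214/188) = -9*√214/188 ≈ -0.70031)
l = -31 (l = -30 - 1 = -31)
l*I = -(-279)*√214/188 = 279*√214/188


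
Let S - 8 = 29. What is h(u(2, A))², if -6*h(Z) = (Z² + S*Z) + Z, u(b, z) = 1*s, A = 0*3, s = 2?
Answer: 1600/9 ≈ 177.78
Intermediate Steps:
S = 37 (S = 8 + 29 = 37)
A = 0
u(b, z) = 2 (u(b, z) = 1*2 = 2)
h(Z) = -19*Z/3 - Z²/6 (h(Z) = -((Z² + 37*Z) + Z)/6 = -(Z² + 38*Z)/6 = -19*Z/3 - Z²/6)
h(u(2, A))² = (-⅙*2*(38 + 2))² = (-⅙*2*40)² = (-40/3)² = 1600/9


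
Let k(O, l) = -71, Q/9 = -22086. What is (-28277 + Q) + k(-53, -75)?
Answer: -227122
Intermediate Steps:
Q = -198774 (Q = 9*(-22086) = -198774)
(-28277 + Q) + k(-53, -75) = (-28277 - 198774) - 71 = -227051 - 71 = -227122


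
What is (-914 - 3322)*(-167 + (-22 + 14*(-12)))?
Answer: 1512252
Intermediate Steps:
(-914 - 3322)*(-167 + (-22 + 14*(-12))) = -4236*(-167 + (-22 - 168)) = -4236*(-167 - 190) = -4236*(-357) = 1512252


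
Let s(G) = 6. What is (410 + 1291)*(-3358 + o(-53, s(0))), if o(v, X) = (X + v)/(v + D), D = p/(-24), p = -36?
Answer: -588171780/103 ≈ -5.7104e+6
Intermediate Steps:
D = 3/2 (D = -36/(-24) = -36*(-1/24) = 3/2 ≈ 1.5000)
o(v, X) = (X + v)/(3/2 + v) (o(v, X) = (X + v)/(v + 3/2) = (X + v)/(3/2 + v))
(410 + 1291)*(-3358 + o(-53, s(0))) = (410 + 1291)*(-3358 + 2*(6 - 53)/(3 + 2*(-53))) = 1701*(-3358 + 2*(-47)/(3 - 106)) = 1701*(-3358 + 2*(-47)/(-103)) = 1701*(-3358 + 2*(-1/103)*(-47)) = 1701*(-3358 + 94/103) = 1701*(-345780/103) = -588171780/103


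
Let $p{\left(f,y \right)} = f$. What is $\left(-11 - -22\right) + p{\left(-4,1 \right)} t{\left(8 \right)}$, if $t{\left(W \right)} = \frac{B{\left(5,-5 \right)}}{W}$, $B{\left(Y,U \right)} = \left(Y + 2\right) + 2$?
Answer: $\frac{13}{2} \approx 6.5$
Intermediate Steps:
$B{\left(Y,U \right)} = 4 + Y$ ($B{\left(Y,U \right)} = \left(2 + Y\right) + 2 = 4 + Y$)
$t{\left(W \right)} = \frac{9}{W}$ ($t{\left(W \right)} = \frac{4 + 5}{W} = \frac{9}{W}$)
$\left(-11 - -22\right) + p{\left(-4,1 \right)} t{\left(8 \right)} = \left(-11 - -22\right) - 4 \cdot \frac{9}{8} = \left(-11 + 22\right) - 4 \cdot 9 \cdot \frac{1}{8} = 11 - \frac{9}{2} = \frac{13}{2}$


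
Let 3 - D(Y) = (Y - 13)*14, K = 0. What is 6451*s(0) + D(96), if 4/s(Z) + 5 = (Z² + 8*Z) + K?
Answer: -31599/5 ≈ -6319.8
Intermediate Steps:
s(Z) = 4/(-5 + Z² + 8*Z) (s(Z) = 4/(-5 + ((Z² + 8*Z) + 0)) = 4/(-5 + (Z² + 8*Z)) = 4/(-5 + Z² + 8*Z))
D(Y) = 185 - 14*Y (D(Y) = 3 - (Y - 13)*14 = 3 - (-13 + Y)*14 = 3 - (-182 + 14*Y) = 3 + (182 - 14*Y) = 185 - 14*Y)
6451*s(0) + D(96) = 6451*(4/(-5 + 0² + 8*0)) + (185 - 14*96) = 6451*(4/(-5 + 0 + 0)) + (185 - 1344) = 6451*(4/(-5)) - 1159 = 6451*(4*(-⅕)) - 1159 = 6451*(-⅘) - 1159 = -25804/5 - 1159 = -31599/5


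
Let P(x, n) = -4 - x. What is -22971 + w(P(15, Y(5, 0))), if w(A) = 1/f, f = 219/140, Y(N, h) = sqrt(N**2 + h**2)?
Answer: -5030509/219 ≈ -22970.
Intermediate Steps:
f = 219/140 (f = 219*(1/140) = 219/140 ≈ 1.5643)
w(A) = 140/219 (w(A) = 1/(219/140) = 140/219)
-22971 + w(P(15, Y(5, 0))) = -22971 + 140/219 = -5030509/219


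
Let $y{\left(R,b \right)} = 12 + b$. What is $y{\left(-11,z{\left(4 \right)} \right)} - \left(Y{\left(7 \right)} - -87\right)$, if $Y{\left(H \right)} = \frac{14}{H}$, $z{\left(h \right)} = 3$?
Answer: $-74$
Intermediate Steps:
$y{\left(-11,z{\left(4 \right)} \right)} - \left(Y{\left(7 \right)} - -87\right) = \left(12 + 3\right) - \left(\frac{14}{7} - -87\right) = 15 - \left(14 \cdot \frac{1}{7} + 87\right) = 15 - \left(2 + 87\right) = 15 - 89 = -74$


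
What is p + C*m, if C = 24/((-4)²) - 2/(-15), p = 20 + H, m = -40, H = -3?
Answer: -145/3 ≈ -48.333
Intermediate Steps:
p = 17 (p = 20 - 3 = 17)
C = 49/30 (C = 24/16 - 2*(-1/15) = 24*(1/16) + 2/15 = 3/2 + 2/15 = 49/30 ≈ 1.6333)
p + C*m = 17 + (49/30)*(-40) = 17 - 196/3 = -145/3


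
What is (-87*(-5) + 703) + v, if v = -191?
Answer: 947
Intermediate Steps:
(-87*(-5) + 703) + v = (-87*(-5) + 703) - 191 = (435 + 703) - 191 = 1138 - 191 = 947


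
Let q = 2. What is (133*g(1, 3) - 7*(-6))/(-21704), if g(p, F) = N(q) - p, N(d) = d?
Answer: -175/21704 ≈ -0.0080630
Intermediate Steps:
g(p, F) = 2 - p
(133*g(1, 3) - 7*(-6))/(-21704) = (133*(2 - 1*1) - 7*(-6))/(-21704) = (133*(2 - 1) + 42)*(-1/21704) = (133*1 + 42)*(-1/21704) = (133 + 42)*(-1/21704) = 175*(-1/21704) = -175/21704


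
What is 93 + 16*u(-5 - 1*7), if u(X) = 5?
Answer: 173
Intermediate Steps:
93 + 16*u(-5 - 1*7) = 93 + 16*5 = 93 + 80 = 173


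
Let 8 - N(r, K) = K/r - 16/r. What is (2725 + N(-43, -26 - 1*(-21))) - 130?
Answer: 111908/43 ≈ 2602.5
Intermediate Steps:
N(r, K) = 8 + 16/r - K/r (N(r, K) = 8 - (K/r - 16/r) = 8 - (-16/r + K/r) = 8 + (16/r - K/r) = 8 + 16/r - K/r)
(2725 + N(-43, -26 - 1*(-21))) - 130 = (2725 + (16 - (-26 - 1*(-21)) + 8*(-43))/(-43)) - 130 = (2725 - (16 - (-26 + 21) - 344)/43) - 130 = (2725 - (16 - 1*(-5) - 344)/43) - 130 = (2725 - (16 + 5 - 344)/43) - 130 = (2725 - 1/43*(-323)) - 130 = (2725 + 323/43) - 130 = 117498/43 - 130 = 111908/43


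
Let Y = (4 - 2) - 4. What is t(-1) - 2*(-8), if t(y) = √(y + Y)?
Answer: 16 + I*√3 ≈ 16.0 + 1.732*I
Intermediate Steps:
Y = -2 (Y = 2 - 4 = -2)
t(y) = √(-2 + y) (t(y) = √(y - 2) = √(-2 + y))
t(-1) - 2*(-8) = √(-2 - 1) - 2*(-8) = √(-3) + 16 = I*√3 + 16 = 16 + I*√3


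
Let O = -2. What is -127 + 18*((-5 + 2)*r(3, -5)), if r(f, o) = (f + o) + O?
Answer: 89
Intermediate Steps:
r(f, o) = -2 + f + o (r(f, o) = (f + o) - 2 = -2 + f + o)
-127 + 18*((-5 + 2)*r(3, -5)) = -127 + 18*((-5 + 2)*(-2 + 3 - 5)) = -127 + 18*(-3*(-4)) = -127 + 18*12 = -127 + 216 = 89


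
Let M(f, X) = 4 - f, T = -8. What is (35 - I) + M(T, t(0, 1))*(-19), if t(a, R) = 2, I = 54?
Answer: -247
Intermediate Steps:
(35 - I) + M(T, t(0, 1))*(-19) = (35 - 1*54) + (4 - 1*(-8))*(-19) = (35 - 54) + (4 + 8)*(-19) = -19 + 12*(-19) = -19 - 228 = -247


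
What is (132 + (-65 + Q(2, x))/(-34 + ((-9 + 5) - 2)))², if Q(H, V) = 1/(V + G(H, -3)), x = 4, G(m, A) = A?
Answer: 446224/25 ≈ 17849.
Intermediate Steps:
Q(H, V) = 1/(-3 + V) (Q(H, V) = 1/(V - 3) = 1/(-3 + V))
(132 + (-65 + Q(2, x))/(-34 + ((-9 + 5) - 2)))² = (132 + (-65 + 1/(-3 + 4))/(-34 + ((-9 + 5) - 2)))² = (132 + (-65 + 1/1)/(-34 + (-4 - 2)))² = (132 + (-65 + 1)/(-34 - 6))² = (132 - 64/(-40))² = (132 - 64*(-1/40))² = (132 + 8/5)² = (668/5)² = 446224/25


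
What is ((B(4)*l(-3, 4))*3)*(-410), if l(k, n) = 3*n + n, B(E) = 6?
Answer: -118080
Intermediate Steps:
l(k, n) = 4*n
((B(4)*l(-3, 4))*3)*(-410) = ((6*(4*4))*3)*(-410) = ((6*16)*3)*(-410) = (96*3)*(-410) = 288*(-410) = -118080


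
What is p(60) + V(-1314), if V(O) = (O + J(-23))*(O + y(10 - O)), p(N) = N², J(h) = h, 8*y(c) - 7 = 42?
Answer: 14017831/8 ≈ 1.7522e+6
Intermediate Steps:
y(c) = 49/8 (y(c) = 7/8 + (⅛)*42 = 7/8 + 21/4 = 49/8)
V(O) = (-23 + O)*(49/8 + O) (V(O) = (O - 23)*(O + 49/8) = (-23 + O)*(49/8 + O))
p(60) + V(-1314) = 60² + (-1127/8 + (-1314)² - 135/8*(-1314)) = 3600 + (-1127/8 + 1726596 + 88695/4) = 3600 + 13989031/8 = 14017831/8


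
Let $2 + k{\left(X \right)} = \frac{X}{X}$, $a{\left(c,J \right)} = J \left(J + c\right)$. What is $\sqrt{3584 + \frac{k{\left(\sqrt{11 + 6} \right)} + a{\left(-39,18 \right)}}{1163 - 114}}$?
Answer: $\frac{3 \sqrt{438159957}}{1049} \approx 59.864$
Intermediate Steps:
$k{\left(X \right)} = -1$ ($k{\left(X \right)} = -2 + \frac{X}{X} = -2 + 1 = -1$)
$\sqrt{3584 + \frac{k{\left(\sqrt{11 + 6} \right)} + a{\left(-39,18 \right)}}{1163 - 114}} = \sqrt{3584 + \frac{-1 + 18 \left(18 - 39\right)}{1163 - 114}} = \sqrt{3584 + \frac{-1 + 18 \left(-21\right)}{1049}} = \sqrt{3584 + \left(-1 - 378\right) \frac{1}{1049}} = \sqrt{3584 - \frac{379}{1049}} = \sqrt{\frac{3759237}{1049}} = \frac{3 \sqrt{438159957}}{1049}$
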